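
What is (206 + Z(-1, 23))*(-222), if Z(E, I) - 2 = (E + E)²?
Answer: -47064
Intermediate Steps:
Z(E, I) = 2 + 4*E² (Z(E, I) = 2 + (E + E)² = 2 + (2*E)² = 2 + 4*E²)
(206 + Z(-1, 23))*(-222) = (206 + (2 + 4*(-1)²))*(-222) = (206 + (2 + 4*1))*(-222) = (206 + (2 + 4))*(-222) = (206 + 6)*(-222) = 212*(-222) = -47064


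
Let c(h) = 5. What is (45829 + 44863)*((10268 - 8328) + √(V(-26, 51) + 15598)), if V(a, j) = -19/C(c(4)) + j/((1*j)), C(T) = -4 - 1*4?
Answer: 175942480 + 22673*√249622 ≈ 1.8727e+8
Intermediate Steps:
C(T) = -8 (C(T) = -4 - 4 = -8)
V(a, j) = 27/8 (V(a, j) = -19/(-8) + j/((1*j)) = -19*(-⅛) + j/j = 19/8 + 1 = 27/8)
(45829 + 44863)*((10268 - 8328) + √(V(-26, 51) + 15598)) = (45829 + 44863)*((10268 - 8328) + √(27/8 + 15598)) = 90692*(1940 + √(124811/8)) = 90692*(1940 + √249622/4) = 175942480 + 22673*√249622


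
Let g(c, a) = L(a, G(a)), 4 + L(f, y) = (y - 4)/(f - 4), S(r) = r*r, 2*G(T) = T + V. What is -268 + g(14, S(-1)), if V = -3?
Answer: -811/3 ≈ -270.33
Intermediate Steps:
G(T) = -3/2 + T/2 (G(T) = (T - 3)/2 = (-3 + T)/2 = -3/2 + T/2)
S(r) = r**2
L(f, y) = -4 + (-4 + y)/(-4 + f) (L(f, y) = -4 + (y - 4)/(f - 4) = -4 + (-4 + y)/(-4 + f))
g(c, a) = (21/2 - 7*a/2)/(-4 + a) (g(c, a) = (12 + (-3/2 + a/2) - 4*a)/(-4 + a) = (21/2 - 7*a/2)/(-4 + a))
-268 + g(14, S(-1)) = -268 + 7*(3 - 1*(-1)**2)/(2*(-4 + (-1)**2)) = -268 + 7*(3 - 1*1)/(2*(-4 + 1)) = -268 + (7/2)*(3 - 1)/(-3) = -268 + (7/2)*(-1/3)*2 = -268 - 7/3 = -811/3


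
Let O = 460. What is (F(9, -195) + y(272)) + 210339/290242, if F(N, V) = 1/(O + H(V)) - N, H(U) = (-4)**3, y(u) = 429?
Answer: 24178316963/57467916 ≈ 420.73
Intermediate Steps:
H(U) = -64
F(N, V) = 1/396 - N (F(N, V) = 1/(460 - 64) - N = 1/396 - N)
(F(9, -195) + y(272)) + 210339/290242 = ((1/396 - 1*9) + 429) + 210339/290242 = ((1/396 - 9) + 429) + 210339*(1/290242) = (-3563/396 + 429) + 210339/290242 = 166321/396 + 210339/290242 = 24178316963/57467916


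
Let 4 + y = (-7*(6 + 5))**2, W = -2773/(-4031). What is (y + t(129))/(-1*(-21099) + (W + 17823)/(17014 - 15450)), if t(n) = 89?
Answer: 18957583388/66545077601 ≈ 0.28488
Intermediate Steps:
W = 2773/4031 (W = -2773*(-1/4031) = 2773/4031 ≈ 0.68792)
y = 5925 (y = -4 + (-7*(6 + 5))**2 = -4 + (-7*11)**2 = -4 + (-77)**2 = -4 + 5929 = 5925)
(y + t(129))/(-1*(-21099) + (W + 17823)/(17014 - 15450)) = (5925 + 89)/(-1*(-21099) + (2773/4031 + 17823)/(17014 - 15450)) = 6014/(21099 + (71847286/4031)/1564) = 6014/(21099 + (71847286/4031)*(1/1564)) = 6014/(21099 + 35923643/3152242) = 6014/(66545077601/3152242) = 6014*(3152242/66545077601) = 18957583388/66545077601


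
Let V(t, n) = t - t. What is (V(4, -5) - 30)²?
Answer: 900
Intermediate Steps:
V(t, n) = 0
(V(4, -5) - 30)² = (0 - 30)² = (-30)² = 900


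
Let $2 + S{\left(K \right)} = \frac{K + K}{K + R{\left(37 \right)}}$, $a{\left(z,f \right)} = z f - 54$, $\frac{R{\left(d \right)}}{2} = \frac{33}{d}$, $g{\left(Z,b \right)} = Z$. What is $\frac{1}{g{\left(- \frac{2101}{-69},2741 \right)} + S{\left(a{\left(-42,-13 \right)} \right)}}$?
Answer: $\frac{70035}{2132009} \approx 0.032849$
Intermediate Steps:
$R{\left(d \right)} = \frac{66}{d}$ ($R{\left(d \right)} = 2 \frac{33}{d} = \frac{66}{d}$)
$a{\left(z,f \right)} = -54 + f z$ ($a{\left(z,f \right)} = f z - 54 = -54 + f z$)
$S{\left(K \right)} = -2 + \frac{2 K}{\frac{66}{37} + K}$ ($S{\left(K \right)} = -2 + \frac{K + K}{K + \frac{66}{37}} = -2 + \frac{2 K}{K + 66 \cdot \frac{1}{37}} = -2 + \frac{2 K}{K + \frac{66}{37}} = -2 + \frac{2 K}{\frac{66}{37} + K}$)
$\frac{1}{g{\left(- \frac{2101}{-69},2741 \right)} + S{\left(a{\left(-42,-13 \right)} \right)}} = \frac{1}{- \frac{2101}{-69} - \frac{132}{66 + 37 \left(-54 - -546\right)}} = \frac{1}{\left(-2101\right) \left(- \frac{1}{69}\right) - \frac{132}{66 + 37 \left(-54 + 546\right)}} = \frac{1}{\frac{2101}{69} - \frac{132}{66 + 37 \cdot 492}} = \frac{1}{\frac{2101}{69} - \frac{132}{66 + 18204}} = \frac{1}{\frac{2101}{69} - \frac{132}{18270}} = \frac{1}{\frac{2101}{69} - \frac{22}{3045}} = \frac{1}{\frac{2132009}{70035}} = \frac{70035}{2132009}$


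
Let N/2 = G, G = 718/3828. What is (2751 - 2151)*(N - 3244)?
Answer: -620829800/319 ≈ -1.9462e+6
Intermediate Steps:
G = 359/1914 (G = 718*(1/3828) = 359/1914 ≈ 0.18757)
N = 359/957 (N = 2*(359/1914) = 359/957 ≈ 0.37513)
(2751 - 2151)*(N - 3244) = (2751 - 2151)*(359/957 - 3244) = 600*(-3104149/957) = -620829800/319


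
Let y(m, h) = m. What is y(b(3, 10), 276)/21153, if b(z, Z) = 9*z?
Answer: 9/7051 ≈ 0.0012764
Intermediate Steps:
y(b(3, 10), 276)/21153 = (9*3)/21153 = 27*(1/21153) = 9/7051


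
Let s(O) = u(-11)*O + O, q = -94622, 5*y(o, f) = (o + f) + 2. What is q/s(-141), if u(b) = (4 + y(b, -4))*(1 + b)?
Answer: -94622/1833 ≈ -51.621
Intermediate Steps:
y(o, f) = ⅖ + f/5 + o/5 (y(o, f) = ((o + f) + 2)/5 = ((f + o) + 2)/5 = (2 + f + o)/5 = ⅖ + f/5 + o/5)
u(b) = (1 + b)*(18/5 + b/5) (u(b) = (4 + (⅖ + (⅕)*(-4) + b/5))*(1 + b) = (4 + (⅖ - ⅘ + b/5))*(1 + b) = (4 + (-⅖ + b/5))*(1 + b) = (18/5 + b/5)*(1 + b) = (1 + b)*(18/5 + b/5))
s(O) = -13*O (s(O) = (18/5 + (⅕)*(-11)² + (19/5)*(-11))*O + O = (18/5 + (⅕)*121 - 209/5)*O + O = (18/5 + 121/5 - 209/5)*O + O = -14*O + O = -13*O)
q/s(-141) = -94622/((-13*(-141))) = -94622/1833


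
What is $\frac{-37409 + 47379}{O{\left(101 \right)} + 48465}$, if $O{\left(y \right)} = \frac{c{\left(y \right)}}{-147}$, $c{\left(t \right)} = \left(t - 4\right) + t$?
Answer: $\frac{488530}{2374719} \approx 0.20572$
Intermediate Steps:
$c{\left(t \right)} = -4 + 2 t$ ($c{\left(t \right)} = \left(-4 + t\right) + t = -4 + 2 t$)
$O{\left(y \right)} = \frac{4}{147} - \frac{2 y}{147}$ ($O{\left(y \right)} = \frac{-4 + 2 y}{-147} = \left(-4 + 2 y\right) \left(- \frac{1}{147}\right) = \frac{4}{147} - \frac{2 y}{147}$)
$\frac{-37409 + 47379}{O{\left(101 \right)} + 48465} = \frac{-37409 + 47379}{\left(\frac{4}{147} - \frac{202}{147}\right) + 48465} = \frac{9970}{\left(\frac{4}{147} - \frac{202}{147}\right) + 48465} = \frac{9970}{- \frac{66}{49} + 48465} = \frac{9970}{\frac{2374719}{49}} = 9970 \cdot \frac{49}{2374719} = \frac{488530}{2374719}$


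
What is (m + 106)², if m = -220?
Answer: 12996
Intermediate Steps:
(m + 106)² = (-220 + 106)² = (-114)² = 12996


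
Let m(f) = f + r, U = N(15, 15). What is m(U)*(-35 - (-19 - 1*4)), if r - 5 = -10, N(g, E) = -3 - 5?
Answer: 156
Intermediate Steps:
N(g, E) = -8
r = -5 (r = 5 - 10 = -5)
U = -8
m(f) = -5 + f (m(f) = f - 5 = -5 + f)
m(U)*(-35 - (-19 - 1*4)) = (-5 - 8)*(-35 - (-19 - 1*4)) = -13*(-35 - (-19 - 4)) = -13*(-35 - 1*(-23)) = -13*(-35 + 23) = -13*(-12) = 156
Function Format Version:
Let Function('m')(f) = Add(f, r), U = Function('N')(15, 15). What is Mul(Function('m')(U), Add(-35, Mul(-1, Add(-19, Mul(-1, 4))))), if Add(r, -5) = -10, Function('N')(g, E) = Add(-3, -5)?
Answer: 156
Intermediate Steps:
Function('N')(g, E) = -8
r = -5 (r = Add(5, -10) = -5)
U = -8
Function('m')(f) = Add(-5, f) (Function('m')(f) = Add(f, -5) = Add(-5, f))
Mul(Function('m')(U), Add(-35, Mul(-1, Add(-19, Mul(-1, 4))))) = Mul(Add(-5, -8), Add(-35, Mul(-1, Add(-19, Mul(-1, 4))))) = Mul(-13, Add(-35, Mul(-1, Add(-19, -4)))) = Mul(-13, Add(-35, Mul(-1, -23))) = Mul(-13, Add(-35, 23)) = Mul(-13, -12) = 156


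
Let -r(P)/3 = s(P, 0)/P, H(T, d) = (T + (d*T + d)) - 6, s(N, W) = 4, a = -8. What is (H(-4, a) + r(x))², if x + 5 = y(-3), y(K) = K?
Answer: 961/4 ≈ 240.25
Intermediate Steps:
x = -8 (x = -5 - 3 = -8)
H(T, d) = -6 + T + d + T*d (H(T, d) = (T + (T*d + d)) - 6 = (T + (d + T*d)) - 6 = (T + d + T*d) - 6 = -6 + T + d + T*d)
r(P) = -12/P
(H(-4, a) + r(x))² = ((-6 - 4 - 8 - 4*(-8)) - 12/(-8))² = ((-6 - 4 - 8 + 32) - 12*(-⅛))² = (14 + 3/2)² = (31/2)² = 961/4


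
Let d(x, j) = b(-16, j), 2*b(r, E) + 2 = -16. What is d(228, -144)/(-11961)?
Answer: 1/1329 ≈ 0.00075245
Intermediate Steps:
b(r, E) = -9 (b(r, E) = -1 + (½)*(-16) = -1 - 8 = -9)
d(x, j) = -9
d(228, -144)/(-11961) = -9/(-11961) = -9*(-1/11961) = 1/1329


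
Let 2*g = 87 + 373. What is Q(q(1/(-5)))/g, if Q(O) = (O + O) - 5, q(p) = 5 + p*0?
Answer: 1/46 ≈ 0.021739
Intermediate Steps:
q(p) = 5 (q(p) = 5 + 0 = 5)
g = 230 (g = (87 + 373)/2 = (½)*460 = 230)
Q(O) = -5 + 2*O (Q(O) = 2*O - 5 = -5 + 2*O)
Q(q(1/(-5)))/g = (-5 + 2*5)/230 = (-5 + 10)*(1/230) = 5*(1/230) = 1/46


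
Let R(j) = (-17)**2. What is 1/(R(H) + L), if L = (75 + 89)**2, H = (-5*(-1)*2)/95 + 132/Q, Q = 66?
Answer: 1/27185 ≈ 3.6785e-5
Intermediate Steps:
H = 40/19 (H = (-5*(-1)*2)/95 + 132/66 = (5*2)*(1/95) + 132*(1/66) = 10*(1/95) + 2 = 2/19 + 2 = 40/19 ≈ 2.1053)
R(j) = 289
L = 26896 (L = 164**2 = 26896)
1/(R(H) + L) = 1/(289 + 26896) = 1/27185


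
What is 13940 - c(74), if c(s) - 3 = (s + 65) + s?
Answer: 13724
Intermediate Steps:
c(s) = 68 + 2*s (c(s) = 3 + ((s + 65) + s) = 3 + ((65 + s) + s) = 3 + (65 + 2*s) = 68 + 2*s)
13940 - c(74) = 13940 - (68 + 2*74) = 13940 - (68 + 148) = 13940 - 1*216 = 13940 - 216 = 13724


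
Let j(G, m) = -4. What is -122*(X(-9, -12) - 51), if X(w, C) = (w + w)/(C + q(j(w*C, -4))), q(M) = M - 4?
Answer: 30561/5 ≈ 6112.2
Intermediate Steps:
q(M) = -4 + M
X(w, C) = 2*w/(-8 + C) (X(w, C) = (w + w)/(C + (-4 - 4)) = (2*w)/(C - 8) = (2*w)/(-8 + C) = 2*w/(-8 + C))
-122*(X(-9, -12) - 51) = -122*(2*(-9)/(-8 - 12) - 51) = -122*(2*(-9)/(-20) - 51) = -122*(2*(-9)*(-1/20) - 51) = -122*(9/10 - 51) = -122*(-501/10) = 30561/5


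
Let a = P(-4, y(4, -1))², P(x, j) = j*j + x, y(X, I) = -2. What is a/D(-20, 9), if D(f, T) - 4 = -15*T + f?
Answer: 0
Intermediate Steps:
D(f, T) = 4 + f - 15*T (D(f, T) = 4 + (-15*T + f) = 4 + (f - 15*T) = 4 + f - 15*T)
P(x, j) = x + j² (P(x, j) = j² + x = x + j²)
a = 0 (a = (-4 + (-2)²)² = (-4 + 4)² = 0² = 0)
a/D(-20, 9) = 0/(4 - 20 - 15*9) = 0/(4 - 20 - 135) = 0/(-151) = 0*(-1/151) = 0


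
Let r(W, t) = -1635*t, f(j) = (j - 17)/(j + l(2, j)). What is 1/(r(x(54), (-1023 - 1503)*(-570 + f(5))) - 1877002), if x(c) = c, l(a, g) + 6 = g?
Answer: -1/2368372732 ≈ -4.2223e-10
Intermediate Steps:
l(a, g) = -6 + g
f(j) = (-17 + j)/(-6 + 2*j) (f(j) = (j - 17)/(j + (-6 + j)) = (-17 + j)/(-6 + 2*j))
1/(r(x(54), (-1023 - 1503)*(-570 + f(5))) - 1877002) = 1/(-1635*(-1023 - 1503)*(-570 + (-17 + 5)/(2*(-3 + 5))) - 1877002) = 1/(-(-4130010)*(-570 + (½)*(-12)/2) - 1877002) = 1/(-(-4130010)*(-570 + (½)*(½)*(-12)) - 1877002) = 1/(-(-4130010)*(-570 - 3) - 1877002) = 1/(-(-4130010)*(-573) - 1877002) = 1/(-1635*1447398 - 1877002) = 1/(-2366495730 - 1877002) = 1/(-2368372732) = -1/2368372732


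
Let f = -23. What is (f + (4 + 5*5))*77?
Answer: 462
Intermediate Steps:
(f + (4 + 5*5))*77 = (-23 + (4 + 5*5))*77 = (-23 + (4 + 25))*77 = (-23 + 29)*77 = 6*77 = 462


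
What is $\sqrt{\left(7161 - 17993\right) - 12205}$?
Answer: $i \sqrt{23037} \approx 151.78 i$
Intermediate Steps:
$\sqrt{\left(7161 - 17993\right) - 12205} = \sqrt{-10832 - 12205} = \sqrt{-23037} = i \sqrt{23037}$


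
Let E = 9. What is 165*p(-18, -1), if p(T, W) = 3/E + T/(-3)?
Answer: 1045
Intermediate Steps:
p(T, W) = ⅓ - T/3 (p(T, W) = 3/9 + T/(-3) = 3*(⅑) + T*(-⅓) = ⅓ - T/3)
165*p(-18, -1) = 165*(⅓ - ⅓*(-18)) = 165*(⅓ + 6) = 165*(19/3) = 1045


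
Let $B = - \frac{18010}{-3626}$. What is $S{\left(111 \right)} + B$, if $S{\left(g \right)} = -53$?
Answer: $- \frac{87084}{1813} \approx -48.033$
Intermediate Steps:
$B = \frac{9005}{1813}$ ($B = \left(-18010\right) \left(- \frac{1}{3626}\right) = \frac{9005}{1813} \approx 4.9669$)
$S{\left(111 \right)} + B = -53 + \frac{9005}{1813} = - \frac{87084}{1813}$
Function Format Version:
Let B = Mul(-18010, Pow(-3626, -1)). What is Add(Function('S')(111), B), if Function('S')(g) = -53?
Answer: Rational(-87084, 1813) ≈ -48.033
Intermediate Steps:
B = Rational(9005, 1813) (B = Mul(-18010, Rational(-1, 3626)) = Rational(9005, 1813) ≈ 4.9669)
Add(Function('S')(111), B) = Add(-53, Rational(9005, 1813)) = Rational(-87084, 1813)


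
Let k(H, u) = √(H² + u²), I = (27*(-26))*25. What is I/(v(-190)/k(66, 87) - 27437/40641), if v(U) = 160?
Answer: -79783052221350/11386761743 - 23784348686400*√53/11386761743 ≈ -22213.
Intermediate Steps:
I = -17550 (I = -702*25 = -17550)
I/(v(-190)/k(66, 87) - 27437/40641) = -17550/(160/(√(66² + 87²)) - 27437/40641) = -17550/(160/(√(4356 + 7569)) - 27437*1/40641) = -17550/(160/(√11925) - 27437/40641) = -17550/(160/((15*√53)) - 27437/40641) = -17550/(160*(√53/795) - 27437/40641) = -17550/(32*√53/159 - 27437/40641) = -17550/(-27437/40641 + 32*√53/159)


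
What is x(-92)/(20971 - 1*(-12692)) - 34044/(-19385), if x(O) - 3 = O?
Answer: 1144297907/652557255 ≈ 1.7536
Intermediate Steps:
x(O) = 3 + O
x(-92)/(20971 - 1*(-12692)) - 34044/(-19385) = (3 - 92)/(20971 - 1*(-12692)) - 34044/(-19385) = -89/(20971 + 12692) - 34044*(-1/19385) = -89/33663 + 34044/19385 = 1144297907/652557255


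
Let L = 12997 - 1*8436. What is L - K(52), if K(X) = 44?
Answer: 4517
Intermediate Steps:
L = 4561 (L = 12997 - 8436 = 4561)
L - K(52) = 4561 - 1*44 = 4561 - 44 = 4517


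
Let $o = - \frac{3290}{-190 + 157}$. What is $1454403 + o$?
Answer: $\frac{47998589}{33} \approx 1.4545 \cdot 10^{6}$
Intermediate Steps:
$o = \frac{3290}{33}$ ($o = - \frac{3290}{-33} = \left(-3290\right) \left(- \frac{1}{33}\right) = \frac{3290}{33} \approx 99.697$)
$1454403 + o = 1454403 + \frac{3290}{33} = \frac{47998589}{33}$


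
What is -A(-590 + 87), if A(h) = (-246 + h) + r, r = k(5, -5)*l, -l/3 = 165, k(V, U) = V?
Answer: 3224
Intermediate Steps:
l = -495 (l = -3*165 = -495)
r = -2475 (r = 5*(-495) = -2475)
A(h) = -2721 + h (A(h) = (-246 + h) - 2475 = -2721 + h)
-A(-590 + 87) = -(-2721 + (-590 + 87)) = -(-2721 - 503) = -1*(-3224) = 3224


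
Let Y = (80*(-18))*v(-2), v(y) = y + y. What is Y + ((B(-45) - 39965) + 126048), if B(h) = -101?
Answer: 91742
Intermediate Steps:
v(y) = 2*y
Y = 5760 (Y = (80*(-18))*(2*(-2)) = -1440*(-4) = 5760)
Y + ((B(-45) - 39965) + 126048) = 5760 + ((-101 - 39965) + 126048) = 5760 + (-40066 + 126048) = 5760 + 85982 = 91742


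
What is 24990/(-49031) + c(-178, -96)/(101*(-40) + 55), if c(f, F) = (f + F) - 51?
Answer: -16730015/39077707 ≈ -0.42812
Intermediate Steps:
c(f, F) = -51 + F + f (c(f, F) = (F + f) - 51 = -51 + F + f)
24990/(-49031) + c(-178, -96)/(101*(-40) + 55) = 24990/(-49031) + (-51 - 96 - 178)/(101*(-40) + 55) = 24990*(-1/49031) - 325/(-4040 + 55) = -24990/49031 - 325/(-3985) = -24990/49031 - 325*(-1/3985) = -24990/49031 + 65/797 = -16730015/39077707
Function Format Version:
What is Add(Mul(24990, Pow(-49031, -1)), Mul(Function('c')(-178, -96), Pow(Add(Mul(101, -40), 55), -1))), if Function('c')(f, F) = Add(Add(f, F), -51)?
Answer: Rational(-16730015, 39077707) ≈ -0.42812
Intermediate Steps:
Function('c')(f, F) = Add(-51, F, f) (Function('c')(f, F) = Add(Add(F, f), -51) = Add(-51, F, f))
Add(Mul(24990, Pow(-49031, -1)), Mul(Function('c')(-178, -96), Pow(Add(Mul(101, -40), 55), -1))) = Add(Mul(24990, Pow(-49031, -1)), Mul(Add(-51, -96, -178), Pow(Add(Mul(101, -40), 55), -1))) = Add(Mul(24990, Rational(-1, 49031)), Mul(-325, Pow(Add(-4040, 55), -1))) = Add(Rational(-24990, 49031), Mul(-325, Pow(-3985, -1))) = Add(Rational(-24990, 49031), Mul(-325, Rational(-1, 3985))) = Add(Rational(-24990, 49031), Rational(65, 797)) = Rational(-16730015, 39077707)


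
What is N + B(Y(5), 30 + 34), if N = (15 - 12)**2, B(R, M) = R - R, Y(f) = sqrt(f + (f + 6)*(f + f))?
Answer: 9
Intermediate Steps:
Y(f) = sqrt(f + 2*f*(6 + f)) (Y(f) = sqrt(f + (6 + f)*(2*f)) = sqrt(f + 2*f*(6 + f)))
B(R, M) = 0
N = 9 (N = 3**2 = 9)
N + B(Y(5), 30 + 34) = 9 + 0 = 9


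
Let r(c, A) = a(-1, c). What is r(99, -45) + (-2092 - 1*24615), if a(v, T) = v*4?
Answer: -26711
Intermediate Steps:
a(v, T) = 4*v
r(c, A) = -4 (r(c, A) = 4*(-1) = -4)
r(99, -45) + (-2092 - 1*24615) = -4 + (-2092 - 1*24615) = -4 + (-2092 - 24615) = -4 - 26707 = -26711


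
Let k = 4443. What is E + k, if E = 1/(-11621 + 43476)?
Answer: 141531766/31855 ≈ 4443.0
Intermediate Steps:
E = 1/31855 ≈ 3.1392e-5
E + k = 1/31855 + 4443 = 141531766/31855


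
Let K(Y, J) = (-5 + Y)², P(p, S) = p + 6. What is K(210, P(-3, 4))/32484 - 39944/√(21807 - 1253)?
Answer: 42025/32484 - 19972*√20554/10277 ≈ -277.32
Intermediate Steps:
P(p, S) = 6 + p
K(210, P(-3, 4))/32484 - 39944/√(21807 - 1253) = (-5 + 210)²/32484 - 39944/√(21807 - 1253) = 205²*(1/32484) - 39944*√20554/20554 = 42025*(1/32484) - 19972*√20554/10277 = 42025/32484 - 19972*√20554/10277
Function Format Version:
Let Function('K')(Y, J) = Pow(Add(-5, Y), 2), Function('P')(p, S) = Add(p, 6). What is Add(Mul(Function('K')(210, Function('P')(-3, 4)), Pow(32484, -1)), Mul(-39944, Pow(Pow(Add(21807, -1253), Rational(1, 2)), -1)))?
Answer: Add(Rational(42025, 32484), Mul(Rational(-19972, 10277), Pow(20554, Rational(1, 2)))) ≈ -277.32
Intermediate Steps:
Function('P')(p, S) = Add(6, p)
Add(Mul(Function('K')(210, Function('P')(-3, 4)), Pow(32484, -1)), Mul(-39944, Pow(Pow(Add(21807, -1253), Rational(1, 2)), -1))) = Add(Mul(Pow(Add(-5, 210), 2), Pow(32484, -1)), Mul(-39944, Pow(Pow(Add(21807, -1253), Rational(1, 2)), -1))) = Add(Mul(Pow(205, 2), Rational(1, 32484)), Mul(-39944, Pow(Pow(20554, Rational(1, 2)), -1))) = Add(Mul(42025, Rational(1, 32484)), Mul(-39944, Mul(Rational(1, 20554), Pow(20554, Rational(1, 2))))) = Add(Rational(42025, 32484), Mul(Rational(-19972, 10277), Pow(20554, Rational(1, 2))))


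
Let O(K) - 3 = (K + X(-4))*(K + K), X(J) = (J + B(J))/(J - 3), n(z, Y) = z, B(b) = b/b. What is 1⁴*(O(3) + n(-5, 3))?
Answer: 130/7 ≈ 18.571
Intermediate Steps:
B(b) = 1
X(J) = (1 + J)/(-3 + J) (X(J) = (J + 1)/(J - 3) = (1 + J)/(-3 + J))
O(K) = 3 + 2*K*(3/7 + K) (O(K) = 3 + (K + (1 - 4)/(-3 - 4))*(K + K) = 3 + (K - 3/(-7))*(2*K) = 3 + (K - ⅐*(-3))*(2*K) = 3 + (K + 3/7)*(2*K) = 3 + (3/7 + K)*(2*K) = 3 + 2*K*(3/7 + K))
1⁴*(O(3) + n(-5, 3)) = 1⁴*((3 + 2*3² + (6/7)*3) - 5) = 1*((3 + 2*9 + 18/7) - 5) = 1*((3 + 18 + 18/7) - 5) = 1*(165/7 - 5) = 1*(130/7) = 130/7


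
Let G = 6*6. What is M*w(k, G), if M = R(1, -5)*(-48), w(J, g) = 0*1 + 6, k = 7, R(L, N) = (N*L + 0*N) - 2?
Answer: 2016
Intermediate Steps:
G = 36
R(L, N) = -2 + L*N (R(L, N) = (L*N + 0) - 2 = L*N - 2 = -2 + L*N)
w(J, g) = 6 (w(J, g) = 0 + 6 = 6)
M = 336 (M = (-2 + 1*(-5))*(-48) = (-2 - 5)*(-48) = -7*(-48) = 336)
M*w(k, G) = 336*6 = 2016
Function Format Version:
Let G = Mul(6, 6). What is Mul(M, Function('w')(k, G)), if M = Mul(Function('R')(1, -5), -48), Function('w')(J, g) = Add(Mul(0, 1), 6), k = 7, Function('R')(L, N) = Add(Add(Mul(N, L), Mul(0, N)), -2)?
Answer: 2016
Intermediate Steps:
G = 36
Function('R')(L, N) = Add(-2, Mul(L, N)) (Function('R')(L, N) = Add(Add(Mul(L, N), 0), -2) = Add(Mul(L, N), -2) = Add(-2, Mul(L, N)))
Function('w')(J, g) = 6 (Function('w')(J, g) = Add(0, 6) = 6)
M = 336 (M = Mul(Add(-2, Mul(1, -5)), -48) = Mul(Add(-2, -5), -48) = Mul(-7, -48) = 336)
Mul(M, Function('w')(k, G)) = Mul(336, 6) = 2016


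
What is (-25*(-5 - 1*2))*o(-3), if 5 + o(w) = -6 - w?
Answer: -1400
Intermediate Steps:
o(w) = -11 - w (o(w) = -5 + (-6 - w) = -11 - w)
(-25*(-5 - 1*2))*o(-3) = (-25*(-5 - 1*2))*(-11 - 1*(-3)) = (-25*(-5 - 2))*(-11 + 3) = -25*(-7)*(-8) = 175*(-8) = -1400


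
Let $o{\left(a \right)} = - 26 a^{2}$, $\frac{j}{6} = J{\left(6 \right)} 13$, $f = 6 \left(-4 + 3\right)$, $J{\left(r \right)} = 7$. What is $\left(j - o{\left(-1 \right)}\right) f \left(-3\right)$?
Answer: $10296$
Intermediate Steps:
$f = -6$ ($f = 6 \left(-1\right) = -6$)
$j = 546$ ($j = 6 \cdot 7 \cdot 13 = 6 \cdot 91 = 546$)
$\left(j - o{\left(-1 \right)}\right) f \left(-3\right) = \left(546 - - 26 \left(-1\right)^{2}\right) \left(\left(-6\right) \left(-3\right)\right) = \left(546 - \left(-26\right) 1\right) 18 = \left(546 - -26\right) 18 = \left(546 + 26\right) 18 = 572 \cdot 18 = 10296$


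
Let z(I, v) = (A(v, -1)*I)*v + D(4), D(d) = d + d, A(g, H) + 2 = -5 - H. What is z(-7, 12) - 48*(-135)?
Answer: 6992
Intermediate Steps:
A(g, H) = -7 - H (A(g, H) = -2 + (-5 - H) = -7 - H)
D(d) = 2*d
z(I, v) = 8 - 6*I*v (z(I, v) = ((-7 - 1*(-1))*I)*v + 2*4 = ((-7 + 1)*I)*v + 8 = (-6*I)*v + 8 = -6*I*v + 8 = 8 - 6*I*v)
z(-7, 12) - 48*(-135) = (8 - 6*(-7)*12) - 48*(-135) = (8 + 504) + 6480 = 512 + 6480 = 6992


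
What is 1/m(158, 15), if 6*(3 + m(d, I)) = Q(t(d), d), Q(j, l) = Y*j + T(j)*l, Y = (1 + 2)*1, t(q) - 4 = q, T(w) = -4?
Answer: -3/82 ≈ -0.036585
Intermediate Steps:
t(q) = 4 + q
Y = 3 (Y = 3*1 = 3)
Q(j, l) = -4*l + 3*j (Q(j, l) = 3*j - 4*l = -4*l + 3*j)
m(d, I) = -1 - d/6 (m(d, I) = -3 + (-4*d + 3*(4 + d))/6 = -3 + (-4*d + (12 + 3*d))/6 = -3 + (12 - d)/6 = -3 + (2 - d/6) = -1 - d/6)
1/m(158, 15) = 1/(-1 - 1/6*158) = 1/(-1 - 79/3) = 1/(-82/3) = -3/82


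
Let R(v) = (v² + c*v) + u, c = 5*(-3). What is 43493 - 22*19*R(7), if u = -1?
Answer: 67319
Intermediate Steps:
c = -15
R(v) = -1 + v² - 15*v (R(v) = (v² - 15*v) - 1 = -1 + v² - 15*v)
43493 - 22*19*R(7) = 43493 - 22*19*(-1 + 7² - 15*7) = 43493 - 418*(-1 + 49 - 105) = 43493 - 418*(-57) = 43493 - 1*(-23826) = 43493 + 23826 = 67319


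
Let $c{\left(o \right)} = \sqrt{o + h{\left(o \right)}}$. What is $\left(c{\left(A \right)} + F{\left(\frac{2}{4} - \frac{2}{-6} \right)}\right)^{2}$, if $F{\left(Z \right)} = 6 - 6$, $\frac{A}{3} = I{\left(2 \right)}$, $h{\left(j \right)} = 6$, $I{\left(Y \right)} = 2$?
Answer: $12$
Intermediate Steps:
$A = 6$ ($A = 3 \cdot 2 = 6$)
$F{\left(Z \right)} = 0$ ($F{\left(Z \right)} = 6 - 6 = 0$)
$c{\left(o \right)} = \sqrt{6 + o}$ ($c{\left(o \right)} = \sqrt{o + 6} = \sqrt{6 + o}$)
$\left(c{\left(A \right)} + F{\left(\frac{2}{4} - \frac{2}{-6} \right)}\right)^{2} = \left(\sqrt{6 + 6} + 0\right)^{2} = \left(\sqrt{12} + 0\right)^{2} = \left(2 \sqrt{3} + 0\right)^{2} = \left(2 \sqrt{3}\right)^{2} = 12$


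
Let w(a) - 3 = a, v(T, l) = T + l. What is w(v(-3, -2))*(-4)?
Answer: 8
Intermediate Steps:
w(a) = 3 + a
w(v(-3, -2))*(-4) = (3 + (-3 - 2))*(-4) = (3 - 5)*(-4) = -2*(-4) = 8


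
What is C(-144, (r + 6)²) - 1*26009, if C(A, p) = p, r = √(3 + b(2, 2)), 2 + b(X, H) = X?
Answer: -25970 + 12*√3 ≈ -25949.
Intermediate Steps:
b(X, H) = -2 + X
r = √3 (r = √(3 + (-2 + 2)) = √(3 + 0) = √3 ≈ 1.7320)
C(-144, (r + 6)²) - 1*26009 = (√3 + 6)² - 1*26009 = (6 + √3)² - 26009 = -26009 + (6 + √3)²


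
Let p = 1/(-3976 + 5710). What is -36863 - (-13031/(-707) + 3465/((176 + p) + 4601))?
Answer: -19635746866458/532391503 ≈ -36882.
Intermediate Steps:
p = 1/1734 ≈ 0.00057670
-36863 - (-13031/(-707) + 3465/((176 + p) + 4601)) = -36863 - (-13031/(-707) + 3465/((176 + 1/1734) + 4601)) = -36863 - (-13031*(-1/707) + 3465/(305185/1734 + 4601)) = -36863 - (13031/707 + 3465/(8283319/1734)) = -36863 - (13031/707 + 3465*(1734/8283319)) = -36863 - (13031/707 + 546210/753029) = -36863 - 1*10198891369/532391503 = -36863 - 10198891369/532391503 = -19635746866458/532391503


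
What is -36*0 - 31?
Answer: -31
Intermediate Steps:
-36*0 - 31 = -12*0 - 31 = 0 - 31 = -31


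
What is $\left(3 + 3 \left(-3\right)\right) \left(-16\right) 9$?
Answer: $864$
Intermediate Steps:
$\left(3 + 3 \left(-3\right)\right) \left(-16\right) 9 = \left(3 - 9\right) \left(-16\right) 9 = \left(-6\right) \left(-16\right) 9 = 96 \cdot 9 = 864$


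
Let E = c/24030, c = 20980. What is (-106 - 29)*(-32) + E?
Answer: 10383058/2403 ≈ 4320.9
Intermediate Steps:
E = 2098/2403 (E = 20980/24030 = 20980*(1/24030) = 2098/2403 ≈ 0.87308)
(-106 - 29)*(-32) + E = (-106 - 29)*(-32) + 2098/2403 = -135*(-32) + 2098/2403 = 4320 + 2098/2403 = 10383058/2403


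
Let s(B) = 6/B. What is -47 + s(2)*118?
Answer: 307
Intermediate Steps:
-47 + s(2)*118 = -47 + (6/2)*118 = -47 + (6*(½))*118 = -47 + 3*118 = -47 + 354 = 307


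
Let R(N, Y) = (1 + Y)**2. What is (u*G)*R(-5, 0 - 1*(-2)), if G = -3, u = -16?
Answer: 432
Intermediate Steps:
(u*G)*R(-5, 0 - 1*(-2)) = (-16*(-3))*(1 + (0 - 1*(-2)))**2 = 48*(1 + (0 + 2))**2 = 48*(1 + 2)**2 = 48*3**2 = 48*9 = 432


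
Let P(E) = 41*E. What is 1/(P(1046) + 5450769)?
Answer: 1/5493655 ≈ 1.8203e-7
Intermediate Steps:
1/(P(1046) + 5450769) = 1/(41*1046 + 5450769) = 1/(42886 + 5450769) = 1/5493655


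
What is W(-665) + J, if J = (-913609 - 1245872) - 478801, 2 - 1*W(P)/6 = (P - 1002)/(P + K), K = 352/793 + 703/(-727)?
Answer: -506130433529161/191840695 ≈ -2.6383e+6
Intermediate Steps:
K = -301575/576511 (K = 352*(1/793) + 703*(-1/727) = 352/793 - 703/727 = -301575/576511 ≈ -0.52310)
W(P) = 12 - 6*(-1002 + P)/(-301575/576511 + P) (W(P) = 12 - 6*(P - 1002)/(P - 301575/576511) = 12 - 6*(-1002 + P)/(-301575/576511 + P))
J = -2638282 (J = -2159481 - 478801 = -2638282)
W(-665) + J = 6*(577060872 + 576511*(-665))/(-301575 + 576511*(-665)) - 2638282 = 6*(577060872 - 383379815)/(-301575 - 383379815) - 2638282 = 6*193681057/(-383681390) - 2638282 = 6*(-1/383681390)*193681057 - 2638282 = -581043171/191840695 - 2638282 = -506130433529161/191840695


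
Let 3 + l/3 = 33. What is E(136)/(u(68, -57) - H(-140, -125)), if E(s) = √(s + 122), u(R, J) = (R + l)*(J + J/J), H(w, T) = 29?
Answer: -√258/8877 ≈ -0.0018094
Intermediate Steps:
l = 90 (l = -9 + 3*33 = -9 + 99 = 90)
u(R, J) = (1 + J)*(90 + R) (u(R, J) = (R + 90)*(J + J/J) = (90 + R)*(J + 1) = (90 + R)*(1 + J) = (1 + J)*(90 + R))
E(s) = √(122 + s)
E(136)/(u(68, -57) - H(-140, -125)) = √(122 + 136)/((90 + 68 + 90*(-57) - 57*68) - 1*29) = √258/((90 + 68 - 5130 - 3876) - 29) = √258/(-8848 - 29) = √258/(-8877) = √258*(-1/8877) = -√258/8877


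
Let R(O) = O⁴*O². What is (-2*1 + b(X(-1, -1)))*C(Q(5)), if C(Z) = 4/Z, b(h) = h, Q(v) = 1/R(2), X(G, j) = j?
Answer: -768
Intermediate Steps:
R(O) = O⁶
Q(v) = 1/64 (Q(v) = 1/2⁶ = 1/64)
(-2*1 + b(X(-1, -1)))*C(Q(5)) = (-2*1 - 1)*(4/(1/64)) = (-2 - 1)*(4*64) = -3*256 = -768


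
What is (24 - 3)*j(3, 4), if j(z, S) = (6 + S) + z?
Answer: 273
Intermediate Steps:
j(z, S) = 6 + S + z
(24 - 3)*j(3, 4) = (24 - 3)*(6 + 4 + 3) = 21*13 = 273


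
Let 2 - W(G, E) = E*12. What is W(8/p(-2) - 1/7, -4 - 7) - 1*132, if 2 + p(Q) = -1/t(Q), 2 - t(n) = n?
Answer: 2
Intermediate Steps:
t(n) = 2 - n
p(Q) = -2 - 1/(2 - Q)
W(G, E) = 2 - 12*E (W(G, E) = 2 - E*12 = 2 - 12*E)
W(8/p(-2) - 1/7, -4 - 7) - 1*132 = (2 - 12*(-4 - 7)) - 1*132 = (2 - 12*(-11)) - 132 = (2 + 132) - 132 = 134 - 132 = 2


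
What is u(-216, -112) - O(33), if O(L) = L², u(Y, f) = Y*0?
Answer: -1089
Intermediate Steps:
u(Y, f) = 0
u(-216, -112) - O(33) = 0 - 1*33² = 0 - 1*1089 = 0 - 1089 = -1089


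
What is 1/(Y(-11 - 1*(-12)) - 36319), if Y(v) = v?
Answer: -1/36318 ≈ -2.7535e-5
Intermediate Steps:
1/(Y(-11 - 1*(-12)) - 36319) = 1/((-11 - 1*(-12)) - 36319) = 1/((-11 + 12) - 36319) = 1/(1 - 36319) = 1/(-36318) = -1/36318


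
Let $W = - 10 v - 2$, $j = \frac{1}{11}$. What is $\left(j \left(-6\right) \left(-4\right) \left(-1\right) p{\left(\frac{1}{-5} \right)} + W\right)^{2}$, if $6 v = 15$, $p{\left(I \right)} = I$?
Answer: $\frac{2134521}{3025} \approx 705.63$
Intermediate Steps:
$v = \frac{5}{2}$ ($v = \frac{1}{6} \cdot 15 = \frac{5}{2} \approx 2.5$)
$j = \frac{1}{11} \approx 0.090909$
$W = -27$ ($W = \left(-10\right) \frac{5}{2} - 2 = -25 - 2 = -27$)
$\left(j \left(-6\right) \left(-4\right) \left(-1\right) p{\left(\frac{1}{-5} \right)} + W\right)^{2} = \left(\frac{1}{11} \left(-6\right) \frac{\left(-4\right) \left(-1\right)}{-5} - 27\right)^{2} = \left(- \frac{6 \cdot 4 \left(- \frac{1}{5}\right)}{11} - 27\right)^{2} = \left(\left(- \frac{6}{11}\right) \left(- \frac{4}{5}\right) - 27\right)^{2} = \left(\frac{24}{55} - 27\right)^{2} = \left(- \frac{1461}{55}\right)^{2} = \frac{2134521}{3025}$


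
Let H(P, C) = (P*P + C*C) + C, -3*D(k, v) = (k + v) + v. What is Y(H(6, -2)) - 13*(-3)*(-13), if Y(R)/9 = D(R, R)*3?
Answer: -1533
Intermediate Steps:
D(k, v) = -2*v/3 - k/3 (D(k, v) = -((k + v) + v)/3 = -(k + 2*v)/3 = -2*v/3 - k/3)
H(P, C) = C + C² + P² (H(P, C) = (P² + C²) + C = (C² + P²) + C = C + C² + P²)
Y(R) = -27*R (Y(R) = 9*((-2*R/3 - R/3)*3) = 9*(-R*3) = 9*(-3*R) = -27*R)
Y(H(6, -2)) - 13*(-3)*(-13) = -27*(-2 + (-2)² + 6²) - 13*(-3)*(-13) = -27*(-2 + 4 + 36) + 39*(-13) = -27*38 - 507 = -1026 - 507 = -1533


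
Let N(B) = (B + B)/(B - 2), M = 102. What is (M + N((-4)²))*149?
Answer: 108770/7 ≈ 15539.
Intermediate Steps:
N(B) = 2*B/(-2 + B) (N(B) = (2*B)/(-2 + B) = 2*B/(-2 + B))
(M + N((-4)²))*149 = (102 + 2*(-4)²/(-2 + (-4)²))*149 = (102 + 2*16/(-2 + 16))*149 = (102 + 2*16/14)*149 = (102 + 2*16*(1/14))*149 = (102 + 16/7)*149 = (730/7)*149 = 108770/7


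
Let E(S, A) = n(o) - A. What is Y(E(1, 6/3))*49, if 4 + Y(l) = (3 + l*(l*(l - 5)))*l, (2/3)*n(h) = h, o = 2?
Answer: -245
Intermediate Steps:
n(h) = 3*h/2
E(S, A) = 3 - A (E(S, A) = (3/2)*2 - A = 3 - A)
Y(l) = -4 + l*(3 + l**2*(-5 + l)) (Y(l) = -4 + (3 + l*(l*(l - 5)))*l = -4 + (3 + l*(l*(-5 + l)))*l = -4 + (3 + l**2*(-5 + l))*l = -4 + l*(3 + l**2*(-5 + l)))
Y(E(1, 6/3))*49 = (-4 + (3 - 6/3)**4 - 5*(3 - 6/3)**3 + 3*(3 - 6/3))*49 = (-4 + (3 - 1*2)**4 - 5*(3 - 1*2)**3 + 3*(3 - 1*2))*49 = (-4 + (3 - 2)**4 - 5*(3 - 2)**3 + 3*(3 - 2))*49 = (-4 + 1**4 - 5*1**3 + 3*1)*49 = (-4 + 1 - 5*1 + 3)*49 = (-4 + 1 - 5 + 3)*49 = -5*49 = -245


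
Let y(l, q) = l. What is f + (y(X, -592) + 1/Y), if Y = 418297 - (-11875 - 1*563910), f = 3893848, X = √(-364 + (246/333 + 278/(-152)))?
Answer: 3870804207537/994082 + I*√6495511209/4218 ≈ 3.8938e+6 + 19.107*I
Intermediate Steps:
X = I*√6495511209/4218 (X = √(-364 + (246*(1/333) + 278*(-1/152))) = √(-364 + (82/111 - 139/76)) = √(-364 - 9197/8436) = √(-3079901/8436) = I*√6495511209/4218 ≈ 19.107*I)
Y = 994082 (Y = 418297 - (-11875 - 563910) = 418297 - 1*(-575785) = 418297 + 575785 = 994082)
f + (y(X, -592) + 1/Y) = 3893848 + (I*√6495511209/4218 + 1/994082) = 3893848 + (1/994082 + I*√6495511209/4218) = 3870804207537/994082 + I*√6495511209/4218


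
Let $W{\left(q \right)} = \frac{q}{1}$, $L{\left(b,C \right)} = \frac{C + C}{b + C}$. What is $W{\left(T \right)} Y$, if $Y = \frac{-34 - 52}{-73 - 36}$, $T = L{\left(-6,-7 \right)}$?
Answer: $\frac{1204}{1417} \approx 0.84968$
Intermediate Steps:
$L{\left(b,C \right)} = \frac{2 C}{C + b}$
$T = \frac{14}{13}$ ($T = 2 \left(-7\right) \frac{1}{-7 - 6} = 2 \left(-7\right) \frac{1}{-13} = 2 \left(-7\right) \left(- \frac{1}{13}\right) = \frac{14}{13} \approx 1.0769$)
$W{\left(q \right)} = q$ ($W{\left(q \right)} = q 1 = q$)
$Y = \frac{86}{109}$ ($Y = - \frac{86}{-109} = \left(-86\right) \left(- \frac{1}{109}\right) = \frac{86}{109} \approx 0.78899$)
$W{\left(T \right)} Y = \frac{14}{13} \cdot \frac{86}{109} = \frac{1204}{1417}$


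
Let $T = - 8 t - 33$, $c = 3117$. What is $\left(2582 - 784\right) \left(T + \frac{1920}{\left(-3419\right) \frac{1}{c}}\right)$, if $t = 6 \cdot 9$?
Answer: $- \frac{13618906050}{3419} \approx -3.9833 \cdot 10^{6}$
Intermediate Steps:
$t = 54$
$T = -465$ ($T = \left(-8\right) 54 - 33 = -432 - 33 = -465$)
$\left(2582 - 784\right) \left(T + \frac{1920}{\left(-3419\right) \frac{1}{c}}\right) = \left(2582 - 784\right) \left(-465 + \frac{1920}{\left(-3419\right) \frac{1}{3117}}\right) = 1798 \left(-465 + \frac{1920}{- \frac{3419}{3117}}\right) = 1798 \left(-465 + 1920 \left(- \frac{3117}{3419}\right)\right) = 1798 \left(-465 - \frac{5984640}{3419}\right) = 1798 \left(- \frac{7574475}{3419}\right) = - \frac{13618906050}{3419}$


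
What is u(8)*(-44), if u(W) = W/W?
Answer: -44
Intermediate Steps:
u(W) = 1
u(8)*(-44) = 1*(-44) = -44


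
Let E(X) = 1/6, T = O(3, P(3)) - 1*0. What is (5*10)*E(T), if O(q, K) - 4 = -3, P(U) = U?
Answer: 25/3 ≈ 8.3333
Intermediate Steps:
O(q, K) = 1 (O(q, K) = 4 - 3 = 1)
T = 1 (T = 1 - 1*0 = 1 + 0 = 1)
E(X) = ⅙
(5*10)*E(T) = (5*10)*(⅙) = 50*(⅙) = 25/3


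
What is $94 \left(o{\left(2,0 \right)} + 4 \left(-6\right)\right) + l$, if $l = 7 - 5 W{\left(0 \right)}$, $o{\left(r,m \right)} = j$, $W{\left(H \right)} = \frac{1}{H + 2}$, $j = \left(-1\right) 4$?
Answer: $- \frac{5255}{2} \approx -2627.5$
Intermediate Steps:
$j = -4$
$W{\left(H \right)} = \frac{1}{2 + H}$
$o{\left(r,m \right)} = -4$
$l = \frac{9}{2}$ ($l = 7 - \frac{5}{2 + 0} = 7 - \frac{5}{2} = \frac{9}{2} \approx 4.5$)
$94 \left(o{\left(2,0 \right)} + 4 \left(-6\right)\right) + l = 94 \left(-4 + 4 \left(-6\right)\right) + \frac{9}{2} = 94 \left(-4 - 24\right) + \frac{9}{2} = 94 \left(-28\right) + \frac{9}{2} = -2632 + \frac{9}{2} = - \frac{5255}{2}$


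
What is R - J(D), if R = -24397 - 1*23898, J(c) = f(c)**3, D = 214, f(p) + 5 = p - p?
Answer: -48170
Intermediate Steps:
f(p) = -5 (f(p) = -5 + (p - p) = -5 + 0 = -5)
J(c) = -125 (J(c) = (-5)**3 = -125)
R = -48295 (R = -24397 - 23898 = -48295)
R - J(D) = -48295 - 1*(-125) = -48295 + 125 = -48170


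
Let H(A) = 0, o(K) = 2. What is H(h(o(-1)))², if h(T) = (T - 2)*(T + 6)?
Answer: 0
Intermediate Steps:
h(T) = (-2 + T)*(6 + T)
H(h(o(-1)))² = 0² = 0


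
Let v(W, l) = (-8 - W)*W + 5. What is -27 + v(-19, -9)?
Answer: -231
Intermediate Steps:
v(W, l) = 5 + W*(-8 - W) (v(W, l) = W*(-8 - W) + 5 = 5 + W*(-8 - W))
-27 + v(-19, -9) = -27 + (5 - 1*(-19)² - 8*(-19)) = -27 + (5 - 1*361 + 152) = -27 + (5 - 361 + 152) = -27 - 204 = -231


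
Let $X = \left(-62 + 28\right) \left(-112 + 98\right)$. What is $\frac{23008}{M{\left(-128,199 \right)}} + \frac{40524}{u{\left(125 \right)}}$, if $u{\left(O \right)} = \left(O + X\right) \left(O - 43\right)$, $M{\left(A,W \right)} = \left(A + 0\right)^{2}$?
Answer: $\frac{28091023}{12616192} \approx 2.2266$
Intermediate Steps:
$M{\left(A,W \right)} = A^{2}$
$X = 476$ ($X = \left(-34\right) \left(-14\right) = 476$)
$u{\left(O \right)} = \left(-43 + O\right) \left(476 + O\right)$ ($u{\left(O \right)} = \left(O + 476\right) \left(O - 43\right) = \left(476 + O\right) \left(-43 + O\right) = \left(-43 + O\right) \left(476 + O\right)$)
$\frac{23008}{M{\left(-128,199 \right)}} + \frac{40524}{u{\left(125 \right)}} = \frac{23008}{\left(-128\right)^{2}} + \frac{40524}{-20468 + 125^{2} + 433 \cdot 125} = \frac{23008}{16384} + \frac{40524}{-20468 + 15625 + 54125} = 23008 \cdot \frac{1}{16384} + \frac{40524}{49282} = \frac{719}{512} + 40524 \cdot \frac{1}{49282} = \frac{719}{512} + \frac{20262}{24641} = \frac{28091023}{12616192}$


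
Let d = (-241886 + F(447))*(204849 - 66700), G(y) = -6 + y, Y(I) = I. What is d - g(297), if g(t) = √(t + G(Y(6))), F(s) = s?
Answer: -33354556411 - 3*√33 ≈ -3.3355e+10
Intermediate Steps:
d = -33354556411 (d = (-241886 + 447)*(204849 - 66700) = -241439*138149 = -33354556411)
g(t) = √t (g(t) = √(t + (-6 + 6)) = √(t + 0) = √t)
d - g(297) = -33354556411 - √297 = -33354556411 - 3*√33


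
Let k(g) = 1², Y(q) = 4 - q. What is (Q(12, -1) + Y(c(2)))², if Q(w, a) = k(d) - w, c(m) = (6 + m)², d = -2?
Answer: 5041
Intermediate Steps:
k(g) = 1
Q(w, a) = 1 - w
(Q(12, -1) + Y(c(2)))² = ((1 - 1*12) + (4 - (6 + 2)²))² = ((1 - 12) + (4 - 1*8²))² = (-11 + (4 - 1*64))² = (-11 + (4 - 64))² = (-11 - 60)² = (-71)² = 5041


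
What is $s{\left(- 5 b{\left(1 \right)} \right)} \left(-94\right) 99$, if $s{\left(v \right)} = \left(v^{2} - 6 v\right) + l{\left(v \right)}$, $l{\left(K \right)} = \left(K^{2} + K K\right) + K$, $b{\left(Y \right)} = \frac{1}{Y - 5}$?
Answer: $\frac{116325}{8} \approx 14541.0$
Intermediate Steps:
$b{\left(Y \right)} = \frac{1}{-5 + Y}$
$l{\left(K \right)} = K + 2 K^{2}$ ($l{\left(K \right)} = \left(K^{2} + K^{2}\right) + K = 2 K^{2} + K = K + 2 K^{2}$)
$s{\left(v \right)} = v^{2} - 6 v + v \left(1 + 2 v\right)$ ($s{\left(v \right)} = \left(v^{2} - 6 v\right) + v \left(1 + 2 v\right) = v^{2} - 6 v + v \left(1 + 2 v\right)$)
$s{\left(- 5 b{\left(1 \right)} \right)} \left(-94\right) 99 = - \frac{5}{-5 + 1} \left(-5 + 3 \left(- \frac{5}{-5 + 1}\right)\right) \left(-94\right) 99 = - \frac{5}{-4} \left(-5 + 3 \left(- \frac{5}{-4}\right)\right) \left(-94\right) 99 = \left(-5\right) \left(- \frac{1}{4}\right) \left(-5 + 3 \left(\left(-5\right) \left(- \frac{1}{4}\right)\right)\right) \left(-94\right) 99 = \frac{5 \left(-5 + 3 \cdot \frac{5}{4}\right)}{4} \left(-94\right) 99 = \frac{5 \left(-5 + \frac{15}{4}\right)}{4} \left(-94\right) 99 = \frac{5}{4} \left(- \frac{5}{4}\right) \left(-94\right) 99 = \left(- \frac{25}{16}\right) \left(-94\right) 99 = \frac{1175}{8} \cdot 99 = \frac{116325}{8}$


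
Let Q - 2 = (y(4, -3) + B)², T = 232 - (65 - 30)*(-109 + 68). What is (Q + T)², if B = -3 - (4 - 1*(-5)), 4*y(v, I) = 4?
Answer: 3204100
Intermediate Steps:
y(v, I) = 1 (y(v, I) = (¼)*4 = 1)
T = 1667 (T = 232 - 35*(-41) = 232 - 1*(-1435) = 232 + 1435 = 1667)
B = -12 (B = -3 - (4 + 5) = -3 - 1*9 = -3 - 9 = -12)
Q = 123 (Q = 2 + (1 - 12)² = 2 + (-11)² = 2 + 121 = 123)
(Q + T)² = (123 + 1667)² = 1790² = 3204100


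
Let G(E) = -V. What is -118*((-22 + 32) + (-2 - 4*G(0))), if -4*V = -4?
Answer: -1416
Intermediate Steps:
V = 1 (V = -1/4*(-4) = 1)
G(E) = -1 (G(E) = -1*1 = -1)
-118*((-22 + 32) + (-2 - 4*G(0))) = -118*((-22 + 32) + (-2 - 4*(-1))) = -118*(10 + (-2 + 4)) = -118*(10 + 2) = -118*12 = -1416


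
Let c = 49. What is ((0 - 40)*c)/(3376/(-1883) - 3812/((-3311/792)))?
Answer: -19837405/9210706 ≈ -2.1537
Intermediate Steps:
((0 - 40)*c)/(3376/(-1883) - 3812/((-3311/792))) = ((0 - 40)*49)/(3376/(-1883) - 3812/((-3311/792))) = (-40*49)/(3376*(-1/1883) - 3812/((-3311*1/792))) = -1960/(-3376/1883 - 3812/(-301/72)) = -1960/(-3376/1883 - 3812*(-72/301)) = -1960/(-3376/1883 + 274464/301) = -1960/73685648/80969 = -1960*80969/73685648 = -19837405/9210706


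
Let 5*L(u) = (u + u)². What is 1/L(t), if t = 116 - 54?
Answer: 5/15376 ≈ 0.00032518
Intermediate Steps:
t = 62
L(u) = 4*u²/5 (L(u) = (u + u)²/5 = (2*u)²/5 = (4*u²)/5 = 4*u²/5)
1/L(t) = 1/((⅘)*62²) = 1/((⅘)*3844) = 1/(15376/5) = 5/15376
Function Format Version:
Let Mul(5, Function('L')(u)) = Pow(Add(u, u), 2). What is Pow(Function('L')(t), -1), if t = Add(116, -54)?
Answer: Rational(5, 15376) ≈ 0.00032518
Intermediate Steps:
t = 62
Function('L')(u) = Mul(Rational(4, 5), Pow(u, 2)) (Function('L')(u) = Mul(Rational(1, 5), Pow(Add(u, u), 2)) = Mul(Rational(1, 5), Pow(Mul(2, u), 2)) = Mul(Rational(1, 5), Mul(4, Pow(u, 2))) = Mul(Rational(4, 5), Pow(u, 2)))
Pow(Function('L')(t), -1) = Pow(Mul(Rational(4, 5), Pow(62, 2)), -1) = Pow(Mul(Rational(4, 5), 3844), -1) = Pow(Rational(15376, 5), -1) = Rational(5, 15376)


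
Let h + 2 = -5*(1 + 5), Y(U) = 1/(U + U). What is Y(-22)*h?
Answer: 8/11 ≈ 0.72727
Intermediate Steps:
Y(U) = 1/(2*U)
h = -32 (h = -2 - 5*(1 + 5) = -2 - 5*6 = -2 - 30 = -32)
Y(-22)*h = ((1/2)/(-22))*(-32) = ((1/2)*(-1/22))*(-32) = -1/44*(-32) = 8/11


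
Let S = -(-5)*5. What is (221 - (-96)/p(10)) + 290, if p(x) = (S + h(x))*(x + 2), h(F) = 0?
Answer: 12783/25 ≈ 511.32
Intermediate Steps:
S = 25 (S = -1*(-25) = 25)
p(x) = 50 + 25*x (p(x) = (25 + 0)*(x + 2) = 25*(2 + x) = 50 + 25*x)
(221 - (-96)/p(10)) + 290 = (221 - (-96)/(50 + 25*10)) + 290 = (221 - (-96)/(50 + 250)) + 290 = (221 - (-96)/300) + 290 = (221 - 1*(-8/25)) + 290 = (221 + 8/25) + 290 = 5533/25 + 290 = 12783/25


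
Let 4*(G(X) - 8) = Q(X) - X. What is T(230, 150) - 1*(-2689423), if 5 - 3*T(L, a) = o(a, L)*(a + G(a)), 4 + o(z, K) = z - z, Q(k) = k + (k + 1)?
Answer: 8069057/3 ≈ 2.6897e+6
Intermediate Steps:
Q(k) = 1 + 2*k (Q(k) = k + (1 + k) = 1 + 2*k)
o(z, K) = -4 (o(z, K) = -4 + (z - z) = -4 + 0 = -4)
G(X) = 33/4 + X/4 (G(X) = 8 + ((1 + 2*X) - X)/4 = 8 + (1 + X)/4 = 8 + (1/4 + X/4) = 33/4 + X/4)
T(L, a) = 38/3 + 5*a/3 (T(L, a) = 5/3 - (-4)*(a + (33/4 + a/4))/3 = 5/3 - (-4)*(33/4 + 5*a/4)/3 = 5/3 - (-33 - 5*a)/3 = 5/3 + (11 + 5*a/3) = 38/3 + 5*a/3)
T(230, 150) - 1*(-2689423) = (38/3 + (5/3)*150) - 1*(-2689423) = (38/3 + 250) + 2689423 = 788/3 + 2689423 = 8069057/3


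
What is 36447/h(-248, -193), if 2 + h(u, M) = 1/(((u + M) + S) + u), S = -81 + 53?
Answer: -26132499/1435 ≈ -18211.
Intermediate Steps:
S = -28
h(u, M) = -2 + 1/(-28 + M + 2*u) (h(u, M) = -2 + 1/(((u + M) - 28) + u) = -2 + 1/(((M + u) - 28) + u) = -2 + 1/((-28 + M + u) + u) = -2 + 1/(-28 + M + 2*u))
36447/h(-248, -193) = 36447/(((57 - 4*(-248) - 2*(-193))/(-28 - 193 + 2*(-248)))) = 36447/(((57 + 992 + 386)/(-28 - 193 - 496))) = 36447/((1435/(-717))) = 36447/((-1/717*1435)) = 36447/(-1435/717) = 36447*(-717/1435) = -26132499/1435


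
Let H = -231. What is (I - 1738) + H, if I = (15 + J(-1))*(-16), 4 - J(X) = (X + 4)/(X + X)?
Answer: -2297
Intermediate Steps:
J(X) = 4 - (4 + X)/(2*X) (J(X) = 4 - (X + 4)/(X + X) = 4 - (4 + X)/(2*X))
I = -328 (I = (15 + (7/2 - 2/(-1)))*(-16) = (15 + (7/2 - 2*(-1)))*(-16) = (15 + (7/2 + 2))*(-16) = (15 + 11/2)*(-16) = (41/2)*(-16) = -328)
(I - 1738) + H = (-328 - 1738) - 231 = -2066 - 231 = -2297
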